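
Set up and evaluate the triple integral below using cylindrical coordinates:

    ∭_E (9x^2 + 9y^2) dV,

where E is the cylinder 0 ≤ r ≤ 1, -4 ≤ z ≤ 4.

In cylindrical coordinates, x = r cos(θ), y = r sin(θ), z = z, and dV = r dr dθ dz.

The integrand becomes 9r^2, so

    ∭_E (9x^2 + 9y^2) dV = ∫_{0}^{2π} ∫_{0}^{1} ∫_{-4}^{4} (9r^2) · r dz dr dθ.

Inner (z): 72r^3.
Middle (r from 0 to 1): 18.
Outer (θ): 36π.

Therefore the triple integral equals 36π.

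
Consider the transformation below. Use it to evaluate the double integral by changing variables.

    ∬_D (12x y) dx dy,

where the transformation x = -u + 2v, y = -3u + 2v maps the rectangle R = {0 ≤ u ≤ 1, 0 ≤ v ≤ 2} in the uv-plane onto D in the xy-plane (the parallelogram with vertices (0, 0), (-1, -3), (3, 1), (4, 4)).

Compute the Jacobian determinant of (x, y) with respect to (u, v):

    ∂(x,y)/∂(u,v) = | -1  2 | = (-1)(2) - (2)(-3) = 4.
                   | -3  2 |

Its absolute value is |J| = 4 (the area scaling factor).

Substituting x = -u + 2v, y = -3u + 2v into the integrand,

    12x y → 36u^2 - 96u v + 48v^2,

so the integral becomes

    ∬_R (36u^2 - 96u v + 48v^2) · |J| du dv = ∫_0^1 ∫_0^2 (144u^2 - 384u v + 192v^2) dv du.

Inner (v): 288u^2 - 768u + 512.
Outer (u): 224.

Therefore ∬_D (12x y) dx dy = 224.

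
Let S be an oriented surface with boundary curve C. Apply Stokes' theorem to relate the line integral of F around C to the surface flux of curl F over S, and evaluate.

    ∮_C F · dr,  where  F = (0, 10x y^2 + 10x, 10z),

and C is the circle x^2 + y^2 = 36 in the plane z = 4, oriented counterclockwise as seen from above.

Let S be the flat disk x^2 + y^2 ≤ 36 in the plane z = 4, with upward unit normal n̂ = ẑ. By Stokes' theorem,

    ∮_C F · dr = ∬_S (∇ × F) · n̂ dS = ∬_D (curl F)_z dA,

where D is the disk x^2 + y^2 ≤ 36.

Compute the curl of F = (0, 10x y^2 + 10x, 10z):
    (∇ × F)_x = ∂F_z/∂y - ∂F_y/∂z = 0,
    (∇ × F)_y = ∂F_x/∂z - ∂F_z/∂x = 0,
    (∇ × F)_z = ∂F_y/∂x - ∂F_x/∂y = 10y^2 + 10.

On z = 4, (curl F)_z = 10y^2 + 10.

Convert to polar (x = r cos θ, y = r sin θ, dA = r dr dθ); the integrand becomes 10r^2sin(θ)^2 + 10, so

    ∬_D (curl F)_z dA = ∫_0^{2π} ∫_0^{6} (10r^2sin(θ)^2 + 10) · r dr dθ.

Inner (r from 0 to 6): 3240sin(θ)^2 + 180.
Outer (θ from 0 to 2π): 3600π.

Therefore ∮_C F · dr = 3600π.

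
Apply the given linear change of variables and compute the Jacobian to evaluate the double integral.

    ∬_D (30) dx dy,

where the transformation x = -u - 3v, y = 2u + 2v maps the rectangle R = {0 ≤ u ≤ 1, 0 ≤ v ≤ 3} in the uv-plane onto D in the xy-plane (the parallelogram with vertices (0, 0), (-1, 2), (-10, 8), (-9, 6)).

Compute the Jacobian determinant of (x, y) with respect to (u, v):

    ∂(x,y)/∂(u,v) = | -1  -3 | = (-1)(2) - (-3)(2) = 4.
                   | 2  2 |

Its absolute value is |J| = 4 (the area scaling factor).

Substituting x = -u - 3v, y = 2u + 2v into the integrand,

    30 → 30,

so the integral becomes

    ∬_R (30) · |J| du dv = ∫_0^1 ∫_0^3 (120) dv du.

Inner (v): 360.
Outer (u): 360.

Therefore ∬_D (30) dx dy = 360.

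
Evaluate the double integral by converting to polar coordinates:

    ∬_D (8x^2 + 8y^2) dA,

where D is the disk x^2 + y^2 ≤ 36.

The region D is 0 ≤ r ≤ 6, 0 ≤ θ ≤ 2π in polar coordinates, where x = r cos(θ), y = r sin(θ), and dA = r dr dθ.

Under the substitution, the integrand becomes 8r^2, so

    ∬_D (8x^2 + 8y^2) dA = ∫_{0}^{2π} ∫_{0}^{6} (8r^2) · r dr dθ.

Inner integral (in r): ∫_{0}^{6} (8r^2) · r dr = 2592.

Outer integral (in θ): ∫_{0}^{2π} (2592) dθ = 5184π.

Therefore ∬_D (8x^2 + 8y^2) dA = 5184π.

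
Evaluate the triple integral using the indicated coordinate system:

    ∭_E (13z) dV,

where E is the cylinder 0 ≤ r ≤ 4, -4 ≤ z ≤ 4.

In cylindrical coordinates, x = r cos(θ), y = r sin(θ), z = z, and dV = r dr dθ dz.

The integrand becomes 13z, so

    ∭_E (13z) dV = ∫_{0}^{2π} ∫_{0}^{4} ∫_{-4}^{4} (13z) · r dz dr dθ.

Inner (z): 0.
Middle (r from 0 to 4): 0.
Outer (θ): 0.

Therefore the triple integral equals 0.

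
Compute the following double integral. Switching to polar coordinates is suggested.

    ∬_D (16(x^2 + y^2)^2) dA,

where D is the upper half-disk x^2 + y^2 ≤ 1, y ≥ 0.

The region D is 0 ≤ r ≤ 1, 0 ≤ θ ≤ π in polar coordinates, where x = r cos(θ), y = r sin(θ), and dA = r dr dθ.

Under the substitution, the integrand becomes 16r^4, so

    ∬_D (16(x^2 + y^2)^2) dA = ∫_{0}^{π} ∫_{0}^{1} (16r^4) · r dr dθ.

Inner integral (in r): ∫_{0}^{1} (16r^4) · r dr = 8/3.

Outer integral (in θ): ∫_{0}^{π} (8/3) dθ = 8π/3.

Therefore ∬_D (16(x^2 + y^2)^2) dA = 8π/3.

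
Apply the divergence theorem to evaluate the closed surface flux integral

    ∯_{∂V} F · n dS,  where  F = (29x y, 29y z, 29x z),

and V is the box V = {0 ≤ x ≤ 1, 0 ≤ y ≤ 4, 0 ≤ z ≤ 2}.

By the divergence theorem,

    ∯_{∂V} F · n dS = ∭_V (∇ · F) dV.

Compute the divergence:
    ∇ · F = ∂F_x/∂x + ∂F_y/∂y + ∂F_z/∂z = 29y + 29z + 29x = 29x + 29y + 29z.

V is a rectangular box, so dV = dx dy dz with 0 ≤ x ≤ 1, 0 ≤ y ≤ 4, 0 ≤ z ≤ 2.

Integrate (29x + 29y + 29z) over V as an iterated integral:

    ∭_V (∇·F) dV = ∫_0^{1} ∫_0^{4} ∫_0^{2} (29x + 29y + 29z) dz dy dx.

Inner (z from 0 to 2): 58x + 58y + 58.
Middle (y from 0 to 4): 232x + 696.
Outer (x from 0 to 1): 812.

Therefore ∯_{∂V} F · n dS = 812.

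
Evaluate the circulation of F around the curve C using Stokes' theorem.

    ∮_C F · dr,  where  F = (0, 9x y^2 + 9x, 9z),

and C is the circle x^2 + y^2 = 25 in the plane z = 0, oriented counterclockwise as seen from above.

Let S be the flat disk x^2 + y^2 ≤ 25 in the plane z = 0, with upward unit normal n̂ = ẑ. By Stokes' theorem,

    ∮_C F · dr = ∬_S (∇ × F) · n̂ dS = ∬_D (curl F)_z dA,

where D is the disk x^2 + y^2 ≤ 25.

Compute the curl of F = (0, 9x y^2 + 9x, 9z):
    (∇ × F)_x = ∂F_z/∂y - ∂F_y/∂z = 0,
    (∇ × F)_y = ∂F_x/∂z - ∂F_z/∂x = 0,
    (∇ × F)_z = ∂F_y/∂x - ∂F_x/∂y = 9y^2 + 9.

On z = 0, (curl F)_z = 9y^2 + 9.

Convert to polar (x = r cos θ, y = r sin θ, dA = r dr dθ); the integrand becomes 9r^2sin(θ)^2 + 9, so

    ∬_D (curl F)_z dA = ∫_0^{2π} ∫_0^{5} (9r^2sin(θ)^2 + 9) · r dr dθ.

Inner (r from 0 to 5): 5625sin(θ)^2/4 + 225/2.
Outer (θ from 0 to 2π): 6525π/4.

Therefore ∮_C F · dr = 6525π/4.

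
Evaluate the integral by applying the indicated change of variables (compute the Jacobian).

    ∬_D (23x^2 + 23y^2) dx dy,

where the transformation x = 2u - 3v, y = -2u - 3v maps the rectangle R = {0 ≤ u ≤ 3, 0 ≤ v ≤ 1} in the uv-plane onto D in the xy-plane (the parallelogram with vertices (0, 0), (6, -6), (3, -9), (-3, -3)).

Compute the Jacobian determinant of (x, y) with respect to (u, v):

    ∂(x,y)/∂(u,v) = | 2  -3 | = (2)(-3) - (-3)(-2) = -12.
                   | -2  -3 |

Its absolute value is |J| = 12 (the area scaling factor).

Substituting x = 2u - 3v, y = -2u - 3v into the integrand,

    23x^2 + 23y^2 → 184u^2 + 414v^2,

so the integral becomes

    ∬_R (184u^2 + 414v^2) · |J| du dv = ∫_0^3 ∫_0^1 (2208u^2 + 4968v^2) dv du.

Inner (v): 2208u^2 + 1656.
Outer (u): 24840.

Therefore ∬_D (23x^2 + 23y^2) dx dy = 24840.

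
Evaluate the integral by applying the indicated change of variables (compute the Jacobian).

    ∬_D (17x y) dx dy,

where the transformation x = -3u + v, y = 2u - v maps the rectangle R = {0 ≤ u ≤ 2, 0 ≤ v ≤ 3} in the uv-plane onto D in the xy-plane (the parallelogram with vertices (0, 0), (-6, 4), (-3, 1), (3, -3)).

Compute the Jacobian determinant of (x, y) with respect to (u, v):

    ∂(x,y)/∂(u,v) = | -3  1 | = (-3)(-1) - (1)(2) = 1.
                   | 2  -1 |

Its absolute value is |J| = 1 (the area scaling factor).

Substituting x = -3u + v, y = 2u - v into the integrand,

    17x y → -102u^2 + 85u v - 17v^2,

so the integral becomes

    ∬_R (-102u^2 + 85u v - 17v^2) · |J| du dv = ∫_0^2 ∫_0^3 (-102u^2 + 85u v - 17v^2) dv du.

Inner (v): -306u^2 + 765u/2 - 153.
Outer (u): -357.

Therefore ∬_D (17x y) dx dy = -357.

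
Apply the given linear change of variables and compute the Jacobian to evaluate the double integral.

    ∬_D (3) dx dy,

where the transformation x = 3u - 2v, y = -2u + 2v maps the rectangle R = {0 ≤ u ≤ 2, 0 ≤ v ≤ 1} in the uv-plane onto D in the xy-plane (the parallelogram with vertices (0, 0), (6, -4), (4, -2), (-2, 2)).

Compute the Jacobian determinant of (x, y) with respect to (u, v):

    ∂(x,y)/∂(u,v) = | 3  -2 | = (3)(2) - (-2)(-2) = 2.
                   | -2  2 |

Its absolute value is |J| = 2 (the area scaling factor).

Substituting x = 3u - 2v, y = -2u + 2v into the integrand,

    3 → 3,

so the integral becomes

    ∬_R (3) · |J| du dv = ∫_0^2 ∫_0^1 (6) dv du.

Inner (v): 6.
Outer (u): 12.

Therefore ∬_D (3) dx dy = 12.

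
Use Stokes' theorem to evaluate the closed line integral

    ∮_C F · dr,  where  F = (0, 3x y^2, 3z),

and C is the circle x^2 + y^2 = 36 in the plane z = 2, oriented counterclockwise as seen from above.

Let S be the flat disk x^2 + y^2 ≤ 36 in the plane z = 2, with upward unit normal n̂ = ẑ. By Stokes' theorem,

    ∮_C F · dr = ∬_S (∇ × F) · n̂ dS = ∬_D (curl F)_z dA,

where D is the disk x^2 + y^2 ≤ 36.

Compute the curl of F = (0, 3x y^2, 3z):
    (∇ × F)_x = ∂F_z/∂y - ∂F_y/∂z = 0,
    (∇ × F)_y = ∂F_x/∂z - ∂F_z/∂x = 0,
    (∇ × F)_z = ∂F_y/∂x - ∂F_x/∂y = 3y^2.

On z = 2, (curl F)_z = 3y^2.

Convert to polar (x = r cos θ, y = r sin θ, dA = r dr dθ); the integrand becomes 3r^2sin(θ)^2, so

    ∬_D (curl F)_z dA = ∫_0^{2π} ∫_0^{6} (3r^2sin(θ)^2) · r dr dθ.

Inner (r from 0 to 6): 972sin(θ)^2.
Outer (θ from 0 to 2π): 972π.

Therefore ∮_C F · dr = 972π.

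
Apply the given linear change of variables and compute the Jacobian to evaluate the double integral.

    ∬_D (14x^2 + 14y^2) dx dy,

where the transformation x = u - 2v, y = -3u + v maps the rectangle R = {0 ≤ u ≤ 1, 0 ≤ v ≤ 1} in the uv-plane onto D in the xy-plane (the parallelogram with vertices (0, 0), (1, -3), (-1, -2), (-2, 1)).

Compute the Jacobian determinant of (x, y) with respect to (u, v):

    ∂(x,y)/∂(u,v) = | 1  -2 | = (1)(1) - (-2)(-3) = -5.
                   | -3  1 |

Its absolute value is |J| = 5 (the area scaling factor).

Substituting x = u - 2v, y = -3u + v into the integrand,

    14x^2 + 14y^2 → 140u^2 - 140u v + 70v^2,

so the integral becomes

    ∬_R (140u^2 - 140u v + 70v^2) · |J| du dv = ∫_0^1 ∫_0^1 (700u^2 - 700u v + 350v^2) dv du.

Inner (v): 700u^2 - 350u + 350/3.
Outer (u): 175.

Therefore ∬_D (14x^2 + 14y^2) dx dy = 175.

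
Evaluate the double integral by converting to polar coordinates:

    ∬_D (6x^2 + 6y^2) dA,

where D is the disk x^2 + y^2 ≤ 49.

The region D is 0 ≤ r ≤ 7, 0 ≤ θ ≤ 2π in polar coordinates, where x = r cos(θ), y = r sin(θ), and dA = r dr dθ.

Under the substitution, the integrand becomes 6r^2, so

    ∬_D (6x^2 + 6y^2) dA = ∫_{0}^{2π} ∫_{0}^{7} (6r^2) · r dr dθ.

Inner integral (in r): ∫_{0}^{7} (6r^2) · r dr = 7203/2.

Outer integral (in θ): ∫_{0}^{2π} (7203/2) dθ = 7203π.

Therefore ∬_D (6x^2 + 6y^2) dA = 7203π.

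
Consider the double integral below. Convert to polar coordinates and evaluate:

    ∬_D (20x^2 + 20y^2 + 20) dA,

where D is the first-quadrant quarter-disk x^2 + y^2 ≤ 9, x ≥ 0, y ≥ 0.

The region D is 0 ≤ r ≤ 3, 0 ≤ θ ≤ π/2 in polar coordinates, where x = r cos(θ), y = r sin(θ), and dA = r dr dθ.

Under the substitution, the integrand becomes 20r^2 + 20, so

    ∬_D (20x^2 + 20y^2 + 20) dA = ∫_{0}^{π/2} ∫_{0}^{3} (20r^2 + 20) · r dr dθ.

Inner integral (in r): ∫_{0}^{3} (20r^2 + 20) · r dr = 495.

Outer integral (in θ): ∫_{0}^{π/2} (495) dθ = 495π/2.

Therefore ∬_D (20x^2 + 20y^2 + 20) dA = 495π/2.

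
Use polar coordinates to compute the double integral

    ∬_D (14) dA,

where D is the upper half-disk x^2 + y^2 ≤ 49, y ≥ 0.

The region D is 0 ≤ r ≤ 7, 0 ≤ θ ≤ π in polar coordinates, where x = r cos(θ), y = r sin(θ), and dA = r dr dθ.

Under the substitution, the integrand becomes 14, so

    ∬_D (14) dA = ∫_{0}^{π} ∫_{0}^{7} (14) · r dr dθ.

Inner integral (in r): ∫_{0}^{7} (14) · r dr = 343.

Outer integral (in θ): ∫_{0}^{π} (343) dθ = 343π.

Therefore ∬_D (14) dA = 343π.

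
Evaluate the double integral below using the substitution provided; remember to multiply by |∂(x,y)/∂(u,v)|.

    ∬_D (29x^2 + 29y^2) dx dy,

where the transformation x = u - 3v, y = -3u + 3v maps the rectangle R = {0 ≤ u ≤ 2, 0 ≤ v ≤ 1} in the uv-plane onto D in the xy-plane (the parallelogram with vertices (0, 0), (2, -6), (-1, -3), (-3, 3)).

Compute the Jacobian determinant of (x, y) with respect to (u, v):

    ∂(x,y)/∂(u,v) = | 1  -3 | = (1)(3) - (-3)(-3) = -6.
                   | -3  3 |

Its absolute value is |J| = 6 (the area scaling factor).

Substituting x = u - 3v, y = -3u + 3v into the integrand,

    29x^2 + 29y^2 → 290u^2 - 696u v + 522v^2,

so the integral becomes

    ∬_R (290u^2 - 696u v + 522v^2) · |J| du dv = ∫_0^2 ∫_0^1 (1740u^2 - 4176u v + 3132v^2) dv du.

Inner (v): 1740u^2 - 2088u + 1044.
Outer (u): 2552.

Therefore ∬_D (29x^2 + 29y^2) dx dy = 2552.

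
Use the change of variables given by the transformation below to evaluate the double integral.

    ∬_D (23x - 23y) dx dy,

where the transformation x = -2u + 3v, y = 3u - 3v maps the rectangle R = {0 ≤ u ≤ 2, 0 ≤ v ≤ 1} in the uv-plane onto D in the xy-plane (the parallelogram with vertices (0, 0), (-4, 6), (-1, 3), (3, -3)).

Compute the Jacobian determinant of (x, y) with respect to (u, v):

    ∂(x,y)/∂(u,v) = | -2  3 | = (-2)(-3) - (3)(3) = -3.
                   | 3  -3 |

Its absolute value is |J| = 3 (the area scaling factor).

Substituting x = -2u + 3v, y = 3u - 3v into the integrand,

    23x - 23y → -115u + 138v,

so the integral becomes

    ∬_R (-115u + 138v) · |J| du dv = ∫_0^2 ∫_0^1 (-345u + 414v) dv du.

Inner (v): 207 - 345u.
Outer (u): -276.

Therefore ∬_D (23x - 23y) dx dy = -276.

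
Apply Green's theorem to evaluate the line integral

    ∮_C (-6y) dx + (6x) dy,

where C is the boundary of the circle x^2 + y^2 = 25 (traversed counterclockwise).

Green's theorem converts the closed line integral into a double integral over the enclosed region D:

    ∮_C P dx + Q dy = ∬_D (∂Q/∂x - ∂P/∂y) dA.

Here P = -6y, Q = 6x, so

    ∂Q/∂x = 6,    ∂P/∂y = -6,
    ∂Q/∂x - ∂P/∂y = 12.

D is the region x^2 + y^2 ≤ 25. Evaluating the double integral:

In polar coordinates (x = r cos θ, y = r sin θ, dA = r dr dθ) the integrand becomes 12, so

    ∬_D (12) dA = ∫_0^{2π} ∫_0^{5} (12) · r dr dθ.

Inner (r from 0 to 5): 150.
Outer (θ from 0 to 2π): 300π.

Therefore ∮_C P dx + Q dy = 300π.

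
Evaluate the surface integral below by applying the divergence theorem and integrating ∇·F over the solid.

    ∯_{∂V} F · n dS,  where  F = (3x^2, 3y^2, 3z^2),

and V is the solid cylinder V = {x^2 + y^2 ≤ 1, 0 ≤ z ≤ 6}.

By the divergence theorem,

    ∯_{∂V} F · n dS = ∭_V (∇ · F) dV.

Compute the divergence:
    ∇ · F = ∂F_x/∂x + ∂F_y/∂y + ∂F_z/∂z = 6x + 6y + 6z.

In cylindrical coordinates, x = r cos(θ), y = r sin(θ), z = z, dV = r dr dθ dz, with 0 ≤ r ≤ 1, 0 ≤ θ ≤ 2π, 0 ≤ z ≤ 6.

The integrand, after substitution and multiplying by the volume element, becomes (6sqrt(2)r sin(θ + π/4) + 6z) · r, so

    ∭_V (∇·F) dV = ∫_0^{2π} ∫_0^{1} ∫_0^{6} (6sqrt(2)r sin(θ + π/4) + 6z) · r dz dr dθ.

Inner (z from 0 to 6): 36r (sqrt(2)r sin(θ + π/4) + 3).
Middle (r from 0 to 1): 12sqrt(2)sin(θ + π/4) + 54.
Outer (θ from 0 to 2π): 108π.

Therefore ∯_{∂V} F · n dS = 108π.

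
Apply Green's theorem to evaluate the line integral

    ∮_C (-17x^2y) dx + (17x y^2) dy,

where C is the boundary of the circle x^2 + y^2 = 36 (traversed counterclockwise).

Green's theorem converts the closed line integral into a double integral over the enclosed region D:

    ∮_C P dx + Q dy = ∬_D (∂Q/∂x - ∂P/∂y) dA.

Here P = -17x^2y, Q = 17x y^2, so

    ∂Q/∂x = 17y^2,    ∂P/∂y = -17x^2,
    ∂Q/∂x - ∂P/∂y = 17x^2 + 17y^2.

D is the region x^2 + y^2 ≤ 36. Evaluating the double integral:

In polar coordinates (x = r cos θ, y = r sin θ, dA = r dr dθ) the integrand becomes 17r^2, so

    ∬_D (17x^2 + 17y^2) dA = ∫_0^{2π} ∫_0^{6} (17r^2) · r dr dθ.

Inner (r from 0 to 6): 5508.
Outer (θ from 0 to 2π): 11016π.

Therefore ∮_C P dx + Q dy = 11016π.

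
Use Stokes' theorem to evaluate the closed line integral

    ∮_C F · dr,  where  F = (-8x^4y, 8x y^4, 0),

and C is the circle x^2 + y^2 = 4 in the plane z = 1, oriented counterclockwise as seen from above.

Let S be the flat disk x^2 + y^2 ≤ 4 in the plane z = 1, with upward unit normal n̂ = ẑ. By Stokes' theorem,

    ∮_C F · dr = ∬_S (∇ × F) · n̂ dS = ∬_D (curl F)_z dA,

where D is the disk x^2 + y^2 ≤ 4.

Compute the curl of F = (-8x^4y, 8x y^4, 0):
    (∇ × F)_x = ∂F_z/∂y - ∂F_y/∂z = 0,
    (∇ × F)_y = ∂F_x/∂z - ∂F_z/∂x = 0,
    (∇ × F)_z = ∂F_y/∂x - ∂F_x/∂y = 8x^4 + 8y^4.

On z = 1, (curl F)_z = 8x^4 + 8y^4.

Convert to polar (x = r cos θ, y = r sin θ, dA = r dr dθ); the integrand becomes 8r^4(sin(θ)^4 + cos(θ)^4), so

    ∬_D (curl F)_z dA = ∫_0^{2π} ∫_0^{2} (8r^4(sin(θ)^4 + cos(θ)^4)) · r dr dθ.

Inner (r from 0 to 2): 256sin(θ)^4/3 + 256cos(θ)^4/3.
Outer (θ from 0 to 2π): 128π.

Therefore ∮_C F · dr = 128π.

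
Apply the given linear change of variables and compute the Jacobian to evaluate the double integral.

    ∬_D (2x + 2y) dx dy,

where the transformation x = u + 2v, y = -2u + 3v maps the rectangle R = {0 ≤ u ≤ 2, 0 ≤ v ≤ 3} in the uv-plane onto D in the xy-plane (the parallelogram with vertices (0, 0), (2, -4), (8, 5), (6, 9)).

Compute the Jacobian determinant of (x, y) with respect to (u, v):

    ∂(x,y)/∂(u,v) = | 1  2 | = (1)(3) - (2)(-2) = 7.
                   | -2  3 |

Its absolute value is |J| = 7 (the area scaling factor).

Substituting x = u + 2v, y = -2u + 3v into the integrand,

    2x + 2y → -2u + 10v,

so the integral becomes

    ∬_R (-2u + 10v) · |J| du dv = ∫_0^2 ∫_0^3 (-14u + 70v) dv du.

Inner (v): 315 - 42u.
Outer (u): 546.

Therefore ∬_D (2x + 2y) dx dy = 546.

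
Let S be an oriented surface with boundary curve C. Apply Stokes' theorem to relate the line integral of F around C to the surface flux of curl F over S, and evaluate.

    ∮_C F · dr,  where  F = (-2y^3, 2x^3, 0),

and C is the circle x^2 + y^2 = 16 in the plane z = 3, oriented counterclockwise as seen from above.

Let S be the flat disk x^2 + y^2 ≤ 16 in the plane z = 3, with upward unit normal n̂ = ẑ. By Stokes' theorem,

    ∮_C F · dr = ∬_S (∇ × F) · n̂ dS = ∬_D (curl F)_z dA,

where D is the disk x^2 + y^2 ≤ 16.

Compute the curl of F = (-2y^3, 2x^3, 0):
    (∇ × F)_x = ∂F_z/∂y - ∂F_y/∂z = 0,
    (∇ × F)_y = ∂F_x/∂z - ∂F_z/∂x = 0,
    (∇ × F)_z = ∂F_y/∂x - ∂F_x/∂y = 6x^2 + 6y^2.

On z = 3, (curl F)_z = 6x^2 + 6y^2.

Convert to polar (x = r cos θ, y = r sin θ, dA = r dr dθ); the integrand becomes 6r^2, so

    ∬_D (curl F)_z dA = ∫_0^{2π} ∫_0^{4} (6r^2) · r dr dθ.

Inner (r from 0 to 4): 384.
Outer (θ from 0 to 2π): 768π.

Therefore ∮_C F · dr = 768π.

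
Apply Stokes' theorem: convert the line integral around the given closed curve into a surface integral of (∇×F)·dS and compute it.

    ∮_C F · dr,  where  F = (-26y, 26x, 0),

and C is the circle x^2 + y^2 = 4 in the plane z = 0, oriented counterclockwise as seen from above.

Let S be the flat disk x^2 + y^2 ≤ 4 in the plane z = 0, with upward unit normal n̂ = ẑ. By Stokes' theorem,

    ∮_C F · dr = ∬_S (∇ × F) · n̂ dS = ∬_D (curl F)_z dA,

where D is the disk x^2 + y^2 ≤ 4.

Compute the curl of F = (-26y, 26x, 0):
    (∇ × F)_x = ∂F_z/∂y - ∂F_y/∂z = 0,
    (∇ × F)_y = ∂F_x/∂z - ∂F_z/∂x = 0,
    (∇ × F)_z = ∂F_y/∂x - ∂F_x/∂y = 52.

On z = 0, (curl F)_z = 52.

Convert to polar (x = r cos θ, y = r sin θ, dA = r dr dθ); the integrand becomes 52, so

    ∬_D (curl F)_z dA = ∫_0^{2π} ∫_0^{2} (52) · r dr dθ.

Inner (r from 0 to 2): 104.
Outer (θ from 0 to 2π): 208π.

Therefore ∮_C F · dr = 208π.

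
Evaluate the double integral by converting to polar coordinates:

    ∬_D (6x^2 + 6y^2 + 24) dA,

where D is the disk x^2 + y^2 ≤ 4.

The region D is 0 ≤ r ≤ 2, 0 ≤ θ ≤ 2π in polar coordinates, where x = r cos(θ), y = r sin(θ), and dA = r dr dθ.

Under the substitution, the integrand becomes 6r^2 + 24, so

    ∬_D (6x^2 + 6y^2 + 24) dA = ∫_{0}^{2π} ∫_{0}^{2} (6r^2 + 24) · r dr dθ.

Inner integral (in r): ∫_{0}^{2} (6r^2 + 24) · r dr = 72.

Outer integral (in θ): ∫_{0}^{2π} (72) dθ = 144π.

Therefore ∬_D (6x^2 + 6y^2 + 24) dA = 144π.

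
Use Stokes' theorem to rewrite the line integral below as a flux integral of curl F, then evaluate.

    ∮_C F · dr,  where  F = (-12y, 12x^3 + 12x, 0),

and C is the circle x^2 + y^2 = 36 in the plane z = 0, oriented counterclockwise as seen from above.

Let S be the flat disk x^2 + y^2 ≤ 36 in the plane z = 0, with upward unit normal n̂ = ẑ. By Stokes' theorem,

    ∮_C F · dr = ∬_S (∇ × F) · n̂ dS = ∬_D (curl F)_z dA,

where D is the disk x^2 + y^2 ≤ 36.

Compute the curl of F = (-12y, 12x^3 + 12x, 0):
    (∇ × F)_x = ∂F_z/∂y - ∂F_y/∂z = 0,
    (∇ × F)_y = ∂F_x/∂z - ∂F_z/∂x = 0,
    (∇ × F)_z = ∂F_y/∂x - ∂F_x/∂y = 36x^2 + 24.

On z = 0, (curl F)_z = 36x^2 + 24.

Convert to polar (x = r cos θ, y = r sin θ, dA = r dr dθ); the integrand becomes 36r^2cos(θ)^2 + 24, so

    ∬_D (curl F)_z dA = ∫_0^{2π} ∫_0^{6} (36r^2cos(θ)^2 + 24) · r dr dθ.

Inner (r from 0 to 6): 11664cos(θ)^2 + 432.
Outer (θ from 0 to 2π): 12528π.

Therefore ∮_C F · dr = 12528π.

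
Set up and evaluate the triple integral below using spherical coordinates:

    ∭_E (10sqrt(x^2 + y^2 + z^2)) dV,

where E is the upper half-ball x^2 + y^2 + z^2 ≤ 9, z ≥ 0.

In spherical coordinates, x = ρ sin(φ) cos(θ), y = ρ sin(φ) sin(θ), z = ρ cos(φ), and dV = ρ^2 sin(φ) dρ dφ dθ.

The integrand becomes 10ρ, so

    ∭_E (10sqrt(x^2 + y^2 + z^2)) dV = ∫_{0}^{2π} ∫_{0}^{π/2} ∫_{0}^{3} (10ρ) · ρ^2 sin(φ) dρ dφ dθ.

Inner (ρ): 405sin(φ)/2.
Middle (φ): 405/2.
Outer (θ): 405π.

Therefore the triple integral equals 405π.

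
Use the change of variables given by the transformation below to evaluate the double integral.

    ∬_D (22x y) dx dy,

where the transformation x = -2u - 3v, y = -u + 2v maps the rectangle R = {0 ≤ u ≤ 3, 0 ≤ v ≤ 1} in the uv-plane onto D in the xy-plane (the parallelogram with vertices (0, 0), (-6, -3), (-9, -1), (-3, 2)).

Compute the Jacobian determinant of (x, y) with respect to (u, v):

    ∂(x,y)/∂(u,v) = | -2  -3 | = (-2)(2) - (-3)(-1) = -7.
                   | -1  2 |

Its absolute value is |J| = 7 (the area scaling factor).

Substituting x = -2u - 3v, y = -u + 2v into the integrand,

    22x y → 44u^2 - 22u v - 132v^2,

so the integral becomes

    ∬_R (44u^2 - 22u v - 132v^2) · |J| du dv = ∫_0^3 ∫_0^1 (308u^2 - 154u v - 924v^2) dv du.

Inner (v): 308u^2 - 77u - 308.
Outer (u): 3003/2.

Therefore ∬_D (22x y) dx dy = 3003/2.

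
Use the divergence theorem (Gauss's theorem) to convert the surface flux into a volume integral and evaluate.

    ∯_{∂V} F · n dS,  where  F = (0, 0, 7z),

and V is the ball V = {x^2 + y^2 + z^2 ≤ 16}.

By the divergence theorem,

    ∯_{∂V} F · n dS = ∭_V (∇ · F) dV.

Compute the divergence:
    ∇ · F = ∂F_x/∂x + ∂F_y/∂y + ∂F_z/∂z = 0 + 0 + 7 = 7.

In spherical coordinates, x = ρ sin(φ) cos(θ), y = ρ sin(φ) sin(θ), z = ρ cos(φ), dV = ρ^2 sin(φ) dρ dφ dθ, with 0 ≤ ρ ≤ 4, 0 ≤ φ ≤ π, 0 ≤ θ ≤ 2π.

The integrand, after substitution and multiplying by the volume element, becomes (7) · ρ^2 sin(φ), so

    ∭_V (∇·F) dV = ∫_0^{2π} ∫_0^{π} ∫_0^{4} (7) · ρ^2 sin(φ) dρ dφ dθ.

Inner (ρ from 0 to 4): 448sin(φ)/3.
Middle (φ from 0 to π): 896/3.
Outer (θ from 0 to 2π): 1792π/3.

Therefore ∯_{∂V} F · n dS = 1792π/3.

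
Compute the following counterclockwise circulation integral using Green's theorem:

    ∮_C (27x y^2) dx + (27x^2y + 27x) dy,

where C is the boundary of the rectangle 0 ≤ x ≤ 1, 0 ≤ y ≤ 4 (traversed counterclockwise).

Green's theorem converts the closed line integral into a double integral over the enclosed region D:

    ∮_C P dx + Q dy = ∬_D (∂Q/∂x - ∂P/∂y) dA.

Here P = 27x y^2, Q = 27x^2y + 27x, so

    ∂Q/∂x = 54x y + 27,    ∂P/∂y = 54x y,
    ∂Q/∂x - ∂P/∂y = 27.

D is the region 0 ≤ x ≤ 1, 0 ≤ y ≤ 4. Evaluating the double integral:

    ∬_D (27) dA = ∫_0^{1} ∫_0^{4} (27) dy dx.

Inner (y from 0 to 4): 108.
Outer (x from 0 to 1): 108.

Therefore ∮_C P dx + Q dy = 108.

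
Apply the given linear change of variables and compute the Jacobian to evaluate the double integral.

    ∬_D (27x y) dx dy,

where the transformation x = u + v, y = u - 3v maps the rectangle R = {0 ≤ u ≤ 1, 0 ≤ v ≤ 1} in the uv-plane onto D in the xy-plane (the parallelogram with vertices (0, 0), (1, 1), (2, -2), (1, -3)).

Compute the Jacobian determinant of (x, y) with respect to (u, v):

    ∂(x,y)/∂(u,v) = | 1  1 | = (1)(-3) - (1)(1) = -4.
                   | 1  -3 |

Its absolute value is |J| = 4 (the area scaling factor).

Substituting x = u + v, y = u - 3v into the integrand,

    27x y → 27u^2 - 54u v - 81v^2,

so the integral becomes

    ∬_R (27u^2 - 54u v - 81v^2) · |J| du dv = ∫_0^1 ∫_0^1 (108u^2 - 216u v - 324v^2) dv du.

Inner (v): 108u^2 - 108u - 108.
Outer (u): -126.

Therefore ∬_D (27x y) dx dy = -126.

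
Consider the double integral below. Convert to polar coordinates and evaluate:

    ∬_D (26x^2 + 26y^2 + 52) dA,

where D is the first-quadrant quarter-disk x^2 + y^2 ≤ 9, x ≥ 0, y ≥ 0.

The region D is 0 ≤ r ≤ 3, 0 ≤ θ ≤ π/2 in polar coordinates, where x = r cos(θ), y = r sin(θ), and dA = r dr dθ.

Under the substitution, the integrand becomes 26r^2 + 52, so

    ∬_D (26x^2 + 26y^2 + 52) dA = ∫_{0}^{π/2} ∫_{0}^{3} (26r^2 + 52) · r dr dθ.

Inner integral (in r): ∫_{0}^{3} (26r^2 + 52) · r dr = 1521/2.

Outer integral (in θ): ∫_{0}^{π/2} (1521/2) dθ = 1521π/4.

Therefore ∬_D (26x^2 + 26y^2 + 52) dA = 1521π/4.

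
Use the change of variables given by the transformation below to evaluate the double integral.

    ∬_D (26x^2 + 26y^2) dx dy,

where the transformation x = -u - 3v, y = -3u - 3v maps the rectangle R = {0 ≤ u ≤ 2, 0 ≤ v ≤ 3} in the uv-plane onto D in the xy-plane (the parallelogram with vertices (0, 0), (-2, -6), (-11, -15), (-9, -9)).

Compute the Jacobian determinant of (x, y) with respect to (u, v):

    ∂(x,y)/∂(u,v) = | -1  -3 | = (-1)(-3) - (-3)(-3) = -6.
                   | -3  -3 |

Its absolute value is |J| = 6 (the area scaling factor).

Substituting x = -u - 3v, y = -3u - 3v into the integrand,

    26x^2 + 26y^2 → 260u^2 + 624u v + 468v^2,

so the integral becomes

    ∬_R (260u^2 + 624u v + 468v^2) · |J| du dv = ∫_0^2 ∫_0^3 (1560u^2 + 3744u v + 2808v^2) dv du.

Inner (v): 4680u^2 + 16848u + 25272.
Outer (u): 96720.

Therefore ∬_D (26x^2 + 26y^2) dx dy = 96720.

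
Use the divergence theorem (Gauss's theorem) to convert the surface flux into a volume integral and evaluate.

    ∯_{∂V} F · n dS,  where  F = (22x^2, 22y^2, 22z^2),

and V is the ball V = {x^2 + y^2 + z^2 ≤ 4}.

By the divergence theorem,

    ∯_{∂V} F · n dS = ∭_V (∇ · F) dV.

Compute the divergence:
    ∇ · F = ∂F_x/∂x + ∂F_y/∂y + ∂F_z/∂z = 44x + 44y + 44z.

In spherical coordinates, x = ρ sin(φ) cos(θ), y = ρ sin(φ) sin(θ), z = ρ cos(φ), dV = ρ^2 sin(φ) dρ dφ dθ, with 0 ≤ ρ ≤ 2, 0 ≤ φ ≤ π, 0 ≤ θ ≤ 2π.

The integrand, after substitution and multiplying by the volume element, becomes (44ρ (sqrt(2)sin(φ)sin(θ + π/4) + cos(φ))) · ρ^2 sin(φ), so

    ∭_V (∇·F) dV = ∫_0^{2π} ∫_0^{π} ∫_0^{2} (44ρ (sqrt(2)sin(φ)sin(θ + π/4) + cos(φ))) · ρ^2 sin(φ) dρ dφ dθ.

Inner (ρ from 0 to 2): 176(sqrt(2)sin(φ)sin(θ + π/4) + cos(φ))sin(φ).
Middle (φ from 0 to π): 88sqrt(2)π sin(θ + π/4).
Outer (θ from 0 to 2π): 0.

Therefore ∯_{∂V} F · n dS = 0.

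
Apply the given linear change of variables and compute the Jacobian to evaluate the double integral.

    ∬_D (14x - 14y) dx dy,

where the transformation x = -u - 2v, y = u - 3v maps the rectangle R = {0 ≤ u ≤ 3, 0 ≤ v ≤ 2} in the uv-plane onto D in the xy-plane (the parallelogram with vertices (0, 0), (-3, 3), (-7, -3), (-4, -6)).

Compute the Jacobian determinant of (x, y) with respect to (u, v):

    ∂(x,y)/∂(u,v) = | -1  -2 | = (-1)(-3) - (-2)(1) = 5.
                   | 1  -3 |

Its absolute value is |J| = 5 (the area scaling factor).

Substituting x = -u - 2v, y = u - 3v into the integrand,

    14x - 14y → -28u + 14v,

so the integral becomes

    ∬_R (-28u + 14v) · |J| du dv = ∫_0^3 ∫_0^2 (-140u + 70v) dv du.

Inner (v): 140 - 280u.
Outer (u): -840.

Therefore ∬_D (14x - 14y) dx dy = -840.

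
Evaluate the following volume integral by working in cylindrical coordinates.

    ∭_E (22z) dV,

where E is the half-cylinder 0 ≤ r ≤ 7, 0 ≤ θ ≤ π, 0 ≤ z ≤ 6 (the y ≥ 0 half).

In cylindrical coordinates, x = r cos(θ), y = r sin(θ), z = z, and dV = r dr dθ dz.

The integrand becomes 22z, so

    ∭_E (22z) dV = ∫_{0}^{π} ∫_{0}^{7} ∫_{0}^{6} (22z) · r dz dr dθ.

Inner (z): 396r.
Middle (r from 0 to 7): 9702.
Outer (θ): 9702π.

Therefore the triple integral equals 9702π.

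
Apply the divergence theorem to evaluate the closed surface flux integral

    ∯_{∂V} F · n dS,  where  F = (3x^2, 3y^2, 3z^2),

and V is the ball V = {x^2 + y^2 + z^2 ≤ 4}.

By the divergence theorem,

    ∯_{∂V} F · n dS = ∭_V (∇ · F) dV.

Compute the divergence:
    ∇ · F = ∂F_x/∂x + ∂F_y/∂y + ∂F_z/∂z = 6x + 6y + 6z.

In spherical coordinates, x = ρ sin(φ) cos(θ), y = ρ sin(φ) sin(θ), z = ρ cos(φ), dV = ρ^2 sin(φ) dρ dφ dθ, with 0 ≤ ρ ≤ 2, 0 ≤ φ ≤ π, 0 ≤ θ ≤ 2π.

The integrand, after substitution and multiplying by the volume element, becomes (6ρ (sqrt(2)sin(φ)sin(θ + π/4) + cos(φ))) · ρ^2 sin(φ), so

    ∭_V (∇·F) dV = ∫_0^{2π} ∫_0^{π} ∫_0^{2} (6ρ (sqrt(2)sin(φ)sin(θ + π/4) + cos(φ))) · ρ^2 sin(φ) dρ dφ dθ.

Inner (ρ from 0 to 2): 24(sqrt(2)sin(φ)sin(θ + π/4) + cos(φ))sin(φ).
Middle (φ from 0 to π): 12sqrt(2)π sin(θ + π/4).
Outer (θ from 0 to 2π): 0.

Therefore ∯_{∂V} F · n dS = 0.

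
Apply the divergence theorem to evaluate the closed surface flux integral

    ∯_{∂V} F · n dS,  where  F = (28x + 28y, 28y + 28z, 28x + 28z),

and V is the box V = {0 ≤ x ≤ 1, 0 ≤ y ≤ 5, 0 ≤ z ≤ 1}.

By the divergence theorem,

    ∯_{∂V} F · n dS = ∭_V (∇ · F) dV.

Compute the divergence:
    ∇ · F = ∂F_x/∂x + ∂F_y/∂y + ∂F_z/∂z = 28 + 28 + 28 = 84.

V is a rectangular box, so dV = dx dy dz with 0 ≤ x ≤ 1, 0 ≤ y ≤ 5, 0 ≤ z ≤ 1.

Integrate (84) over V as an iterated integral:

    ∭_V (∇·F) dV = ∫_0^{1} ∫_0^{5} ∫_0^{1} (84) dz dy dx.

Inner (z from 0 to 1): 84.
Middle (y from 0 to 5): 420.
Outer (x from 0 to 1): 420.

Therefore ∯_{∂V} F · n dS = 420.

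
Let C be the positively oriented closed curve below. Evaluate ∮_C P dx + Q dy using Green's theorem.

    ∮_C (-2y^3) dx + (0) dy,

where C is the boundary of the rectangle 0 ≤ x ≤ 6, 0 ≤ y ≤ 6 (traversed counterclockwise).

Green's theorem converts the closed line integral into a double integral over the enclosed region D:

    ∮_C P dx + Q dy = ∬_D (∂Q/∂x - ∂P/∂y) dA.

Here P = -2y^3, Q = 0, so

    ∂Q/∂x = 0,    ∂P/∂y = -6y^2,
    ∂Q/∂x - ∂P/∂y = 6y^2.

D is the region 0 ≤ x ≤ 6, 0 ≤ y ≤ 6. Evaluating the double integral:

    ∬_D (6y^2) dA = ∫_0^{6} ∫_0^{6} (6y^2) dy dx.

Inner (y from 0 to 6): 432.
Outer (x from 0 to 6): 2592.

Therefore ∮_C P dx + Q dy = 2592.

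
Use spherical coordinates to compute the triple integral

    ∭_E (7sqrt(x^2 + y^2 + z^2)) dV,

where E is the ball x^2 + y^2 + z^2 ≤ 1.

In spherical coordinates, x = ρ sin(φ) cos(θ), y = ρ sin(φ) sin(θ), z = ρ cos(φ), and dV = ρ^2 sin(φ) dρ dφ dθ.

The integrand becomes 7ρ, so

    ∭_E (7sqrt(x^2 + y^2 + z^2)) dV = ∫_{0}^{2π} ∫_{0}^{π} ∫_{0}^{1} (7ρ) · ρ^2 sin(φ) dρ dφ dθ.

Inner (ρ): 7sin(φ)/4.
Middle (φ): 7/2.
Outer (θ): 7π.

Therefore the triple integral equals 7π.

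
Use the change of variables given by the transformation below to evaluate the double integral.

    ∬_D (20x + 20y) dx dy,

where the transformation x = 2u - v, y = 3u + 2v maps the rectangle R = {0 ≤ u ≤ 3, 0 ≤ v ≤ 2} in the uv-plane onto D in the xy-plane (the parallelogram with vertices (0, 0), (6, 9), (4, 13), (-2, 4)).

Compute the Jacobian determinant of (x, y) with respect to (u, v):

    ∂(x,y)/∂(u,v) = | 2  -1 | = (2)(2) - (-1)(3) = 7.
                   | 3  2 |

Its absolute value is |J| = 7 (the area scaling factor).

Substituting x = 2u - v, y = 3u + 2v into the integrand,

    20x + 20y → 100u + 20v,

so the integral becomes

    ∬_R (100u + 20v) · |J| du dv = ∫_0^3 ∫_0^2 (700u + 140v) dv du.

Inner (v): 1400u + 280.
Outer (u): 7140.

Therefore ∬_D (20x + 20y) dx dy = 7140.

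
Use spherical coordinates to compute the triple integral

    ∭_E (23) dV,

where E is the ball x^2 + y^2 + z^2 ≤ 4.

In spherical coordinates, x = ρ sin(φ) cos(θ), y = ρ sin(φ) sin(θ), z = ρ cos(φ), and dV = ρ^2 sin(φ) dρ dφ dθ.

The integrand becomes 23, so

    ∭_E (23) dV = ∫_{0}^{2π} ∫_{0}^{π} ∫_{0}^{2} (23) · ρ^2 sin(φ) dρ dφ dθ.

Inner (ρ): 184sin(φ)/3.
Middle (φ): 368/3.
Outer (θ): 736π/3.

Therefore the triple integral equals 736π/3.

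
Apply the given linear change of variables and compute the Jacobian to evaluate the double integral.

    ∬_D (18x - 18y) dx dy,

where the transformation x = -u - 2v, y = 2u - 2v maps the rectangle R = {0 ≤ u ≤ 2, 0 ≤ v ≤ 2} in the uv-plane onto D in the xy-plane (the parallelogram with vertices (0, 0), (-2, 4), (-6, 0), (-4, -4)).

Compute the Jacobian determinant of (x, y) with respect to (u, v):

    ∂(x,y)/∂(u,v) = | -1  -2 | = (-1)(-2) - (-2)(2) = 6.
                   | 2  -2 |

Its absolute value is |J| = 6 (the area scaling factor).

Substituting x = -u - 2v, y = 2u - 2v into the integrand,

    18x - 18y → -54u,

so the integral becomes

    ∬_R (-54u) · |J| du dv = ∫_0^2 ∫_0^2 (-324u) dv du.

Inner (v): -648u.
Outer (u): -1296.

Therefore ∬_D (18x - 18y) dx dy = -1296.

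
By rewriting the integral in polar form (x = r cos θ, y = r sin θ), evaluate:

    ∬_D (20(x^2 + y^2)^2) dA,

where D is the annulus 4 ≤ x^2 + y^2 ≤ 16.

The region D is 2 ≤ r ≤ 4, 0 ≤ θ ≤ 2π in polar coordinates, where x = r cos(θ), y = r sin(θ), and dA = r dr dθ.

Under the substitution, the integrand becomes 20r^4, so

    ∬_D (20(x^2 + y^2)^2) dA = ∫_{0}^{2π} ∫_{2}^{4} (20r^4) · r dr dθ.

Inner integral (in r): ∫_{2}^{4} (20r^4) · r dr = 13440.

Outer integral (in θ): ∫_{0}^{2π} (13440) dθ = 26880π.

Therefore ∬_D (20(x^2 + y^2)^2) dA = 26880π.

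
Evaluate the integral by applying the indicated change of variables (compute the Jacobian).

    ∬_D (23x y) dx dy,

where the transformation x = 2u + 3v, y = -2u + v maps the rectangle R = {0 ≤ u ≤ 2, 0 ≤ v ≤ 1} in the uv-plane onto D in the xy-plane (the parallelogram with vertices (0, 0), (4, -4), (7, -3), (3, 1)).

Compute the Jacobian determinant of (x, y) with respect to (u, v):

    ∂(x,y)/∂(u,v) = | 2  3 | = (2)(1) - (3)(-2) = 8.
                   | -2  1 |

Its absolute value is |J| = 8 (the area scaling factor).

Substituting x = 2u + 3v, y = -2u + v into the integrand,

    23x y → -92u^2 - 92u v + 69v^2,

so the integral becomes

    ∬_R (-92u^2 - 92u v + 69v^2) · |J| du dv = ∫_0^2 ∫_0^1 (-736u^2 - 736u v + 552v^2) dv du.

Inner (v): -736u^2 - 368u + 184.
Outer (u): -6992/3.

Therefore ∬_D (23x y) dx dy = -6992/3.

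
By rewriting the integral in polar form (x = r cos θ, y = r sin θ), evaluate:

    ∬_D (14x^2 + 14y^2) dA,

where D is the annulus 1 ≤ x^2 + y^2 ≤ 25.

The region D is 1 ≤ r ≤ 5, 0 ≤ θ ≤ 2π in polar coordinates, where x = r cos(θ), y = r sin(θ), and dA = r dr dθ.

Under the substitution, the integrand becomes 14r^2, so

    ∬_D (14x^2 + 14y^2) dA = ∫_{0}^{2π} ∫_{1}^{5} (14r^2) · r dr dθ.

Inner integral (in r): ∫_{1}^{5} (14r^2) · r dr = 2184.

Outer integral (in θ): ∫_{0}^{2π} (2184) dθ = 4368π.

Therefore ∬_D (14x^2 + 14y^2) dA = 4368π.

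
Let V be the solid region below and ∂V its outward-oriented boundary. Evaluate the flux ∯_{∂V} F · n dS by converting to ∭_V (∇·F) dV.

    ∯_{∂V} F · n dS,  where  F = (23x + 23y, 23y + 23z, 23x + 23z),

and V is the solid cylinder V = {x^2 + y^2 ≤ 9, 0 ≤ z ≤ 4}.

By the divergence theorem,

    ∯_{∂V} F · n dS = ∭_V (∇ · F) dV.

Compute the divergence:
    ∇ · F = ∂F_x/∂x + ∂F_y/∂y + ∂F_z/∂z = 23 + 23 + 23 = 69.

In cylindrical coordinates, x = r cos(θ), y = r sin(θ), z = z, dV = r dr dθ dz, with 0 ≤ r ≤ 3, 0 ≤ θ ≤ 2π, 0 ≤ z ≤ 4.

The integrand, after substitution and multiplying by the volume element, becomes (69) · r, so

    ∭_V (∇·F) dV = ∫_0^{2π} ∫_0^{3} ∫_0^{4} (69) · r dz dr dθ.

Inner (z from 0 to 4): 276r.
Middle (r from 0 to 3): 1242.
Outer (θ from 0 to 2π): 2484π.

Therefore ∯_{∂V} F · n dS = 2484π.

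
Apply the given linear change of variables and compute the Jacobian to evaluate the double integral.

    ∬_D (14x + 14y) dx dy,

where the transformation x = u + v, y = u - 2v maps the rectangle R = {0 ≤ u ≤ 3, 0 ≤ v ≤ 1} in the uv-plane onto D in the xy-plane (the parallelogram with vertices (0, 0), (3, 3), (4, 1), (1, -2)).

Compute the Jacobian determinant of (x, y) with respect to (u, v):

    ∂(x,y)/∂(u,v) = | 1  1 | = (1)(-2) - (1)(1) = -3.
                   | 1  -2 |

Its absolute value is |J| = 3 (the area scaling factor).

Substituting x = u + v, y = u - 2v into the integrand,

    14x + 14y → 28u - 14v,

so the integral becomes

    ∬_R (28u - 14v) · |J| du dv = ∫_0^3 ∫_0^1 (84u - 42v) dv du.

Inner (v): 84u - 21.
Outer (u): 315.

Therefore ∬_D (14x + 14y) dx dy = 315.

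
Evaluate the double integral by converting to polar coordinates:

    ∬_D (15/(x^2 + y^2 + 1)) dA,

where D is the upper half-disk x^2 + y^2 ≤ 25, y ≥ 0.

The region D is 0 ≤ r ≤ 5, 0 ≤ θ ≤ π in polar coordinates, where x = r cos(θ), y = r sin(θ), and dA = r dr dθ.

Under the substitution, the integrand becomes 15/(r^2 + 1), so

    ∬_D (15/(x^2 + y^2 + 1)) dA = ∫_{0}^{π} ∫_{0}^{5} (15/(r^2 + 1)) · r dr dθ.

Inner integral (in r): ∫_{0}^{5} (15/(r^2 + 1)) · r dr = 15log(26)/2.

Outer integral (in θ): ∫_{0}^{π} (15log(26)/2) dθ = 15π log(26)/2.

Therefore ∬_D (15/(x^2 + y^2 + 1)) dA = 15π log(26)/2.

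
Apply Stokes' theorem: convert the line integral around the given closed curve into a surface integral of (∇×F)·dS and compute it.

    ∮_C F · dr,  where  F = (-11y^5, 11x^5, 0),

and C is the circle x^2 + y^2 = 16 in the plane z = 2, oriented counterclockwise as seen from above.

Let S be the flat disk x^2 + y^2 ≤ 16 in the plane z = 2, with upward unit normal n̂ = ẑ. By Stokes' theorem,

    ∮_C F · dr = ∬_S (∇ × F) · n̂ dS = ∬_D (curl F)_z dA,

where D is the disk x^2 + y^2 ≤ 16.

Compute the curl of F = (-11y^5, 11x^5, 0):
    (∇ × F)_x = ∂F_z/∂y - ∂F_y/∂z = 0,
    (∇ × F)_y = ∂F_x/∂z - ∂F_z/∂x = 0,
    (∇ × F)_z = ∂F_y/∂x - ∂F_x/∂y = 55x^4 + 55y^4.

On z = 2, (curl F)_z = 55x^4 + 55y^4.

Convert to polar (x = r cos θ, y = r sin θ, dA = r dr dθ); the integrand becomes 55r^4(sin(θ)^4 + cos(θ)^4), so

    ∬_D (curl F)_z dA = ∫_0^{2π} ∫_0^{4} (55r^4(sin(θ)^4 + cos(θ)^4)) · r dr dθ.

Inner (r from 0 to 4): 112640sin(θ)^4/3 + 112640cos(θ)^4/3.
Outer (θ from 0 to 2π): 56320π.

Therefore ∮_C F · dr = 56320π.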